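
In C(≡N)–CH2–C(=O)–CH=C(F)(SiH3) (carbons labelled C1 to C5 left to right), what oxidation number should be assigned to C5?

0

Bonds to more-electronegative neighbours contribute +1 each, bonds to H or metals contribute −1 each, and C–C bonds contribute 0.
C5 has a double bond to C (2×0 = 0), one bond to F (+1), one bond to Si (-1).
Oxidation state = 0 + 1 − 1 = 0.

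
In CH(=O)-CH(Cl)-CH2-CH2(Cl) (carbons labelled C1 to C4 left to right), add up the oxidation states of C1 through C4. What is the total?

Count +1 for every bond to an atom more electronegative than carbon and −1 for every bond to one less electronegative; C–C bonds are 0. Tallying each carbon:
C1: 1C, 1H, 2O → 0 − 1 + 2 = +1
C2: 2C, 1H, 1Cl → 0 − 1 + 1 = 0
C3: 2C, 2H → 0 − 2 = -2
C4: 1C, 2H, 1Cl → 0 − 2 + 1 = -1
Sum = +1 + 0 − 2 − 1 = -2.

-2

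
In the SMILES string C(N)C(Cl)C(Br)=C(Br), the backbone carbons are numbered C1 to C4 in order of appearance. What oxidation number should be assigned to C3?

+1

Assign +1 per bond to O/N/halogen, −1 per bond to H or an electropositive element, and 0 per bond to carbon.
C3 has one bond to C (0), a double bond to C (2×0 = 0), one bond to Br (+1).
Oxidation state = 0 + 0 + 1 = +1.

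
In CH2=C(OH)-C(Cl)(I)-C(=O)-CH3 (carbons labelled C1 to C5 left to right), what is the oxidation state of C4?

+2

C4 has one bond to C (0), one bond to C (0), a double bond to O (2×+1 = +2).
Oxidation state = 0 + 0 + 2 = +2.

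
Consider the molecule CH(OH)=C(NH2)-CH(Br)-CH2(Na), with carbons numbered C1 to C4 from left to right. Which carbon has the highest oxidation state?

C2

Tallying each carbon's bonds:
C1: 2C, 1H, 1O → 0 − 1 + 1 = 0
C2: 3C, 1N → 0 + 1 = +1
C3: 2C, 1H, 1Br → 0 − 1 + 1 = 0
C4: 1C, 2H, 1Na → 0 − 2 − 1 = -3
The most oxidised carbon is C2 at +1.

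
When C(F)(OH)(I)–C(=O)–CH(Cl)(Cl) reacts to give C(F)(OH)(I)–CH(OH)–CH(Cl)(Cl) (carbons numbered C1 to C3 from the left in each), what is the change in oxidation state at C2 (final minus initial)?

Before: C2 has 2 bonds to C, 2 bonds to O → oxidation state +2.
After: C2 has 2 bonds to C, 1 bond to H, 1 bond to O → oxidation state 0.
Δ = 0 − (+2) = -2, so this is a reduction at C2.

-2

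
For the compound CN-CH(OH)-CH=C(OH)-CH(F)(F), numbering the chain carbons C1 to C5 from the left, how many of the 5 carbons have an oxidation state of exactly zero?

1

Tallying each carbon's bonds:
C1: 1C, 3N → 0 + 3 = +3
C2: 2C, 1H, 1O → 0 − 1 + 1 = 0
C3: 3C, 1H → 0 − 1 = -1
C4: 3C, 1O → 0 + 1 = +1
C5: 1C, 1H, 2F → 0 − 1 + 2 = +1
1 carbon (C2) meets the condition.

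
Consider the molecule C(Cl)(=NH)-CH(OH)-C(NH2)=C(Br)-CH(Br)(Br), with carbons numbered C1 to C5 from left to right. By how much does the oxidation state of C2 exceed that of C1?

C2: 2C, 1H, 1O → 0 − 1 + 1 = 0
C1: 1C, 2N, 1Cl → 0 + 2 + 1 = +3
Difference: 0 − (+3) = -3.

-3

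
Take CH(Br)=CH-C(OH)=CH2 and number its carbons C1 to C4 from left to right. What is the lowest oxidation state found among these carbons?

-2

Each bond to a more electronegative atom (O, N, halogen) counts +1, each bond to a less electronegative atom (H, metal, B, Si) counts −1, and each C–C bond counts 0. Tallying each carbon:
C1: 2C, 1H, 1Br → 0 − 1 + 1 = 0
C2: 3C, 1H → 0 − 1 = -1
C3: 3C, 1O → 0 + 1 = +1
C4: 2C, 2H → 0 − 2 = -2
The lowest value is -2.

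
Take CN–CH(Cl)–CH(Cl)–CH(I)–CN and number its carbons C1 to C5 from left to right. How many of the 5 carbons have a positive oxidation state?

Tallying each carbon's bonds:
C1: 1C, 3N → 0 + 3 = +3
C2: 2C, 1H, 1Cl → 0 − 1 + 1 = 0
C3: 2C, 1H, 1Cl → 0 − 1 + 1 = 0
C4: 2C, 1H, 1I → 0 − 1 + 1 = 0
C5: 1C, 3N → 0 + 3 = +3
2 carbons (C1, C5) meet the condition.

2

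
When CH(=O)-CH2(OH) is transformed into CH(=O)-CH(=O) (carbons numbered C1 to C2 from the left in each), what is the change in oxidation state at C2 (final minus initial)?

+2

Before: C2 has 1 bond to C, 2 bonds to H, 1 bond to O → oxidation state -1.
After: C2 has 1 bond to C, 1 bond to H, 2 bonds to O → oxidation state +1.
Δ = +1 − (-1) = +2, so this is an oxidation at C2.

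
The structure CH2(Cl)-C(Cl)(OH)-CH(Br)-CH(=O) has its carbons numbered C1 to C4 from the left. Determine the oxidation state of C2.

+2

Bonds to more-electronegative neighbours contribute +1 each, bonds to H or metals contribute −1 each, and C–C bonds contribute 0.
C2 has one bond to C (0), one bond to C (0), one bond to Cl (+1), one bond to O (+1).
Oxidation state = 0 + 0 + 1 + 1 = +2.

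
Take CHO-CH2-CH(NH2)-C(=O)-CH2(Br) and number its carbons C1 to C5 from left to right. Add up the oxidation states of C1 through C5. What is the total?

0

Tallying each carbon's bonds:
C1: 1C, 1H, 2O → 0 − 1 + 2 = +1
C2: 2C, 2H → 0 − 2 = -2
C3: 2C, 1H, 1N → 0 − 1 + 1 = 0
C4: 2C, 2O → 0 + 2 = +2
C5: 1C, 2H, 1Br → 0 − 2 + 1 = -1
Sum = +1 − 2 + 0 + 2 − 1 = 0.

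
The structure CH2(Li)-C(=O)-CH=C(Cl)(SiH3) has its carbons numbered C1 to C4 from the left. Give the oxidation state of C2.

C2 has one bond to C (0), one bond to C (0), a double bond to O (2×+1 = +2).
Oxidation state = 0 + 0 + 2 = +2.

+2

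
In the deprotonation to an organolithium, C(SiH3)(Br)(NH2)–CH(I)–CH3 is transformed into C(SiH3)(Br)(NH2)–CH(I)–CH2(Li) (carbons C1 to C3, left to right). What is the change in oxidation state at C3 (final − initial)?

0

Before: C3 has 1 bond to C, 3 bonds to H → oxidation state -3.
After: C3 has 1 bond to C, 2 bonds to H, 1 bond to Li → oxidation state -3.
Δ = -3 − (-3) = 0, so no net redox change at C3.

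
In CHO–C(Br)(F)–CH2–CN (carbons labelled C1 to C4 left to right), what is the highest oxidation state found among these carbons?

Count +1 for every bond to an atom more electronegative than carbon and −1 for every bond to one less electronegative; C–C bonds are 0. Tallying each carbon:
C1: 1C, 1H, 2O → 0 − 1 + 2 = +1
C2: 2C, 1F, 1Br → 0 + 1 + 1 = +2
C3: 2C, 2H → 0 − 2 = -2
C4: 1C, 3N → 0 + 3 = +3
The highest value is +3.

+3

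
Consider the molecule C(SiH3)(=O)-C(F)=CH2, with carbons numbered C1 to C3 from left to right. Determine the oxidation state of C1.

+1

C1 has one bond to C (0), one bond to Si (-1), a double bond to O (2×+1 = +2).
Oxidation state = 0 − 1 + 2 = +1.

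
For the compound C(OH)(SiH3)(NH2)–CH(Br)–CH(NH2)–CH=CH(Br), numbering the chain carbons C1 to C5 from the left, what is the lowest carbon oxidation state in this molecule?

Tallying each carbon's bonds:
C1: 1C, 1O, 1N, 1Si → 0 + 1 + 1 − 1 = +1
C2: 2C, 1H, 1Br → 0 − 1 + 1 = 0
C3: 2C, 1H, 1N → 0 − 1 + 1 = 0
C4: 3C, 1H → 0 − 1 = -1
C5: 2C, 1H, 1Br → 0 − 1 + 1 = 0
The lowest value is -1.

-1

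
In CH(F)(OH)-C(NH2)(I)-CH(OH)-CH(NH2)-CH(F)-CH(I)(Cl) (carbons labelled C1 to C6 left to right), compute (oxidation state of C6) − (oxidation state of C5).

+1

C6: 1C, 1H, 1Cl, 1I → 0 − 1 + 1 + 1 = +1
C5: 2C, 1H, 1F → 0 − 1 + 1 = 0
Difference: +1 − (0) = +1.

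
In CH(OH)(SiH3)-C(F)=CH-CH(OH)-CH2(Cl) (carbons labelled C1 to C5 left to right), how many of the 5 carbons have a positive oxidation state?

1

Count +1 for every bond to an atom more electronegative than carbon and −1 for every bond to one less electronegative; C–C bonds are 0. Tallying each carbon:
C1: 1C, 1H, 1O, 1Si → 0 − 1 + 1 − 1 = -1
C2: 3C, 1F → 0 + 1 = +1
C3: 3C, 1H → 0 − 1 = -1
C4: 2C, 1H, 1O → 0 − 1 + 1 = 0
C5: 1C, 2H, 1Cl → 0 − 2 + 1 = -1
1 carbon (C2) meets the condition.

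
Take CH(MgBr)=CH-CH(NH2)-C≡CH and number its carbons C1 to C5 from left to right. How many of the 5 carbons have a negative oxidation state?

3

Assign +1 per bond to O/N/halogen, −1 per bond to H or an electropositive element, and 0 per bond to carbon. Tallying each carbon:
C1: 2C, 1H, 1Mg → 0 − 1 − 1 = -2
C2: 3C, 1H → 0 − 1 = -1
C3: 2C, 1H, 1N → 0 − 1 + 1 = 0
C4: 4C → 0 = 0
C5: 3C, 1H → 0 − 1 = -1
3 carbons (C1, C2, C5) meet the condition.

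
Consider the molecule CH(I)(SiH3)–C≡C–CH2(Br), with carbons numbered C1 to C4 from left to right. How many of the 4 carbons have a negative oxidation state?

2

Count +1 for every bond to an atom more electronegative than carbon and −1 for every bond to one less electronegative; C–C bonds are 0. Tallying each carbon:
C1: 1C, 1H, 1I, 1Si → 0 − 1 + 1 − 1 = -1
C2: 4C → 0 = 0
C3: 4C → 0 = 0
C4: 1C, 2H, 1Br → 0 − 2 + 1 = -1
2 carbons (C1, C4) meet the condition.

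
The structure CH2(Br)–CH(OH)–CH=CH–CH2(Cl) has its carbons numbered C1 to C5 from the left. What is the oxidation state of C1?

-1

C1 has one bond to C (0), one bond to H (-1), one bond to Br (+1), one bond to H (-1).
Oxidation state = 0 − 1 + 1 − 1 = -1.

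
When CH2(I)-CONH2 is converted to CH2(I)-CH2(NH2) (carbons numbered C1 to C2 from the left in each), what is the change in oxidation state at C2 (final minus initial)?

Before: C2 has 1 bond to C, 2 bonds to O, 1 bond to N → oxidation state +3.
After: C2 has 1 bond to C, 2 bonds to H, 1 bond to N → oxidation state -1.
Δ = -1 − (+3) = -4, so this is a reduction at C2.

-4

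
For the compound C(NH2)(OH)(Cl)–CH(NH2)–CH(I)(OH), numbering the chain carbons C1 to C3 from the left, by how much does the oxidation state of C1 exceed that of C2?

+3

C1: 1C, 1O, 1N, 1Cl → 0 + 1 + 1 + 1 = +3
C2: 2C, 1H, 1N → 0 − 1 + 1 = 0
Difference: +3 − (0) = +3.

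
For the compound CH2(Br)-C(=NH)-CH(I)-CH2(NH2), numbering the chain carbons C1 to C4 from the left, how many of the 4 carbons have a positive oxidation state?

1

Each bond to a more electronegative atom (O, N, halogen) counts +1, each bond to a less electronegative atom (H, metal, B, Si) counts −1, and each C–C bond counts 0. Tallying each carbon:
C1: 1C, 2H, 1Br → 0 − 2 + 1 = -1
C2: 2C, 2N → 0 + 2 = +2
C3: 2C, 1H, 1I → 0 − 1 + 1 = 0
C4: 1C, 2H, 1N → 0 − 2 + 1 = -1
1 carbon (C2) meets the condition.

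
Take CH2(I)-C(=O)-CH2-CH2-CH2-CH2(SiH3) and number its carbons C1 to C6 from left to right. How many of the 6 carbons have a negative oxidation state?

5

Bonds to more-electronegative neighbours contribute +1 each, bonds to H or metals contribute −1 each, and C–C bonds contribute 0. Tallying each carbon:
C1: 1C, 2H, 1I → 0 − 2 + 1 = -1
C2: 2C, 2O → 0 + 2 = +2
C3: 2C, 2H → 0 − 2 = -2
C4: 2C, 2H → 0 − 2 = -2
C5: 2C, 2H → 0 − 2 = -2
C6: 1C, 2H, 1Si → 0 − 2 − 1 = -3
5 carbons (C1, C3, C4, C5, C6) meet the condition.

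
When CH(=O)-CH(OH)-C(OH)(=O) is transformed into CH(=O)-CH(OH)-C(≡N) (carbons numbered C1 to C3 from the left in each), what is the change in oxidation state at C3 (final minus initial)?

Before: C3 has 1 bond to C, 3 bonds to O → oxidation state +3.
After: C3 has 1 bond to C, 3 bonds to N → oxidation state +3.
Δ = +3 − (+3) = 0, so no net redox change at C3.

0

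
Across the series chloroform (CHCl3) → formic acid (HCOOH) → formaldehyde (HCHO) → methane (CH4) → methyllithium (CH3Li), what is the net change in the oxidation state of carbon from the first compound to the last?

Carbon oxidation states along the series — chloroform: +2, formic acid: +2, formaldehyde: 0, methane: -4, methyllithium: -4.
Net change = -4 − (+2) = -6.

-6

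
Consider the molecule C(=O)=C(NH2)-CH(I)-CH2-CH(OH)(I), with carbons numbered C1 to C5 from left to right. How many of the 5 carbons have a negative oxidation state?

Tallying each carbon's bonds:
C1: 2C, 2O → 0 + 2 = +2
C2: 3C, 1N → 0 + 1 = +1
C3: 2C, 1H, 1I → 0 − 1 + 1 = 0
C4: 2C, 2H → 0 − 2 = -2
C5: 1C, 1H, 1O, 1I → 0 − 1 + 1 + 1 = +1
1 carbon (C4) meets the condition.

1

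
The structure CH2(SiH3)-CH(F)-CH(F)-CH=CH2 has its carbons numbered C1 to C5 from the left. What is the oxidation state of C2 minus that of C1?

+3

C2: 2C, 1H, 1F → 0 − 1 + 1 = 0
C1: 1C, 2H, 1Si → 0 − 2 − 1 = -3
Difference: 0 − (-3) = +3.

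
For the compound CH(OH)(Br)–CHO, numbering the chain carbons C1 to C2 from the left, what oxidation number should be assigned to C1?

Each bond to a more electronegative atom (O, N, halogen) counts +1, each bond to a less electronegative atom (H, metal, B, Si) counts −1, and each C–C bond counts 0.
C1 has one bond to C (0), one bond to H (-1), one bond to O (+1), one bond to Br (+1).
Oxidation state = 0 − 1 + 1 + 1 = +1.

+1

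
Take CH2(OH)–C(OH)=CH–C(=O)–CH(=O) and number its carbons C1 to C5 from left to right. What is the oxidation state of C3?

-1

Assign +1 per bond to O/N/halogen, −1 per bond to H or an electropositive element, and 0 per bond to carbon.
C3 has a double bond to C (2×0 = 0), one bond to C (0), one bond to H (-1).
Oxidation state = 0 + 0 − 1 = -1.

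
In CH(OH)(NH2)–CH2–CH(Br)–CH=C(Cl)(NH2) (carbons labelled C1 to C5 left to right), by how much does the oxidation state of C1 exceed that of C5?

-1

C1: 1C, 1H, 1O, 1N → 0 − 1 + 1 + 1 = +1
C5: 2C, 1N, 1Cl → 0 + 1 + 1 = +2
Difference: +1 − (+2) = -1.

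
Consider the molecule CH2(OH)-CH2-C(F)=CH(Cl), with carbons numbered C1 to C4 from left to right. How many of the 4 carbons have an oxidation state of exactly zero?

1

Tallying each carbon's bonds:
C1: 1C, 2H, 1O → 0 − 2 + 1 = -1
C2: 2C, 2H → 0 − 2 = -2
C3: 3C, 1F → 0 + 1 = +1
C4: 2C, 1H, 1Cl → 0 − 1 + 1 = 0
1 carbon (C4) meets the condition.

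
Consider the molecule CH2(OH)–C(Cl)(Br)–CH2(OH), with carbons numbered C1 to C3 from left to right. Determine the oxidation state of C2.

Bonds to more-electronegative neighbours contribute +1 each, bonds to H or metals contribute −1 each, and C–C bonds contribute 0.
C2 has one bond to C (0), one bond to C (0), one bond to Cl (+1), one bond to Br (+1).
Oxidation state = 0 + 0 + 1 + 1 = +2.

+2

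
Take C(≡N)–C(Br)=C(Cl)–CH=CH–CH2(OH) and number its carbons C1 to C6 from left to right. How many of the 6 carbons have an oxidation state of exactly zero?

Count +1 for every bond to an atom more electronegative than carbon and −1 for every bond to one less electronegative; C–C bonds are 0. Tallying each carbon:
C1: 1C, 3N → 0 + 3 = +3
C2: 3C, 1Br → 0 + 1 = +1
C3: 3C, 1Cl → 0 + 1 = +1
C4: 3C, 1H → 0 − 1 = -1
C5: 3C, 1H → 0 − 1 = -1
C6: 1C, 2H, 1O → 0 − 2 + 1 = -1
0 carbons meet the condition.

0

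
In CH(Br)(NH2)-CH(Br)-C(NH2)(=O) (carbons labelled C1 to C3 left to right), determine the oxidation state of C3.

C3 has one bond to C (0), one bond to N (+1), a double bond to O (2×+1 = +2).
Oxidation state = 0 + 1 + 2 = +3.

+3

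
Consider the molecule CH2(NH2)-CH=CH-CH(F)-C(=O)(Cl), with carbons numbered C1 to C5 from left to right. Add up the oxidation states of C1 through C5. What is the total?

0

Each bond to a more electronegative atom (O, N, halogen) counts +1, each bond to a less electronegative atom (H, metal, B, Si) counts −1, and each C–C bond counts 0. Tallying each carbon:
C1: 1C, 2H, 1N → 0 − 2 + 1 = -1
C2: 3C, 1H → 0 − 1 = -1
C3: 3C, 1H → 0 − 1 = -1
C4: 2C, 1H, 1F → 0 − 1 + 1 = 0
C5: 1C, 2O, 1Cl → 0 + 2 + 1 = +3
Sum = -1 − 1 − 1 + 0 + 3 = 0.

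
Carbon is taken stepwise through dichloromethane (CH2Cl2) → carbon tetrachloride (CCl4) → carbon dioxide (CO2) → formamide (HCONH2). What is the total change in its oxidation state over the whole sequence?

Carbon oxidation states along the series — dichloromethane: 0, carbon tetrachloride: +4, carbon dioxide: +4, formamide: +2.
Net change = +2 − (0) = +2.

+2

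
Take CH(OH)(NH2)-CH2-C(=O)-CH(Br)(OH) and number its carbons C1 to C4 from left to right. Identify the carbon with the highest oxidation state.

Assign +1 per bond to O/N/halogen, −1 per bond to H or an electropositive element, and 0 per bond to carbon. Tallying each carbon:
C1: 1C, 1H, 1O, 1N → 0 − 1 + 1 + 1 = +1
C2: 2C, 2H → 0 − 2 = -2
C3: 2C, 2O → 0 + 2 = +2
C4: 1C, 1H, 1O, 1Br → 0 − 1 + 1 + 1 = +1
The most oxidised carbon is C3 at +2.

C3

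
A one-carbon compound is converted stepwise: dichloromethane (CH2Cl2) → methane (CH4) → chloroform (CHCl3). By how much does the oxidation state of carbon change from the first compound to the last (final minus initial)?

Carbon oxidation states along the series — dichloromethane: 0, methane: -4, chloroform: +2.
Net change = +2 − (0) = +2.

+2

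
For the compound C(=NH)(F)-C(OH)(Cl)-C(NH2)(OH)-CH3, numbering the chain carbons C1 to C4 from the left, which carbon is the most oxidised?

C1

Tallying each carbon's bonds:
C1: 1C, 2N, 1F → 0 + 2 + 1 = +3
C2: 2C, 1O, 1Cl → 0 + 1 + 1 = +2
C3: 2C, 1O, 1N → 0 + 1 + 1 = +2
C4: 1C, 3H → 0 − 3 = -3
The most oxidised carbon is C1 at +3.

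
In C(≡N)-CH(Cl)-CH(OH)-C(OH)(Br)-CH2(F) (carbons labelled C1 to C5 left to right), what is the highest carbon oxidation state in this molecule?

+3

Assign +1 per bond to O/N/halogen, −1 per bond to H or an electropositive element, and 0 per bond to carbon. Tallying each carbon:
C1: 1C, 3N → 0 + 3 = +3
C2: 2C, 1H, 1Cl → 0 − 1 + 1 = 0
C3: 2C, 1H, 1O → 0 − 1 + 1 = 0
C4: 2C, 1O, 1Br → 0 + 1 + 1 = +2
C5: 1C, 2H, 1F → 0 − 2 + 1 = -1
The highest value is +3.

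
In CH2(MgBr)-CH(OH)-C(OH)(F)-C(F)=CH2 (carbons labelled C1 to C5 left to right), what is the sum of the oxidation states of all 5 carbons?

-2

Count +1 for every bond to an atom more electronegative than carbon and −1 for every bond to one less electronegative; C–C bonds are 0. Tallying each carbon:
C1: 1C, 2H, 1Mg → 0 − 2 − 1 = -3
C2: 2C, 1H, 1O → 0 − 1 + 1 = 0
C3: 2C, 1O, 1F → 0 + 1 + 1 = +2
C4: 3C, 1F → 0 + 1 = +1
C5: 2C, 2H → 0 − 2 = -2
Sum = -3 + 0 + 2 + 1 − 2 = -2.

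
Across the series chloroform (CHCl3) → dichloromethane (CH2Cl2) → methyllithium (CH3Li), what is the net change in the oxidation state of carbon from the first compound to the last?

Carbon oxidation states along the series — chloroform: +2, dichloromethane: 0, methyllithium: -4.
Net change = -4 − (+2) = -6.

-6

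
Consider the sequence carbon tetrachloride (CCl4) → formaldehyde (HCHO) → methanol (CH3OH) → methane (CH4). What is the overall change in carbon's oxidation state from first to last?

-8

Carbon oxidation states along the series — carbon tetrachloride: +4, formaldehyde: 0, methanol: -2, methane: -4.
Net change = -4 − (+4) = -8.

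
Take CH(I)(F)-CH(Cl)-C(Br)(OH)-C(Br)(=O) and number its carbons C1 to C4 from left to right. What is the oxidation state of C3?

+2

Each bond to a more electronegative atom (O, N, halogen) counts +1, each bond to a less electronegative atom (H, metal, B, Si) counts −1, and each C–C bond counts 0.
C3 has one bond to C (0), one bond to C (0), one bond to Br (+1), one bond to O (+1).
Oxidation state = 0 + 0 + 1 + 1 = +2.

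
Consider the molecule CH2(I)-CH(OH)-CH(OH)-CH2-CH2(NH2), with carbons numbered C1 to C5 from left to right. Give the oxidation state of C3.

0

Count +1 for every bond to an atom more electronegative than carbon and −1 for every bond to one less electronegative; C–C bonds are 0.
C3 has one bond to C (0), one bond to C (0), one bond to H (-1), one bond to O (+1).
Oxidation state = 0 + 0 − 1 + 1 = 0.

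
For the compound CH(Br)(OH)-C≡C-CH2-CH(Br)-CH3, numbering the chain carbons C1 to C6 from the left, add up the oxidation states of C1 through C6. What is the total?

Each bond to a more electronegative atom (O, N, halogen) counts +1, each bond to a less electronegative atom (H, metal, B, Si) counts −1, and each C–C bond counts 0. Tallying each carbon:
C1: 1C, 1H, 1O, 1Br → 0 − 1 + 1 + 1 = +1
C2: 4C → 0 = 0
C3: 4C → 0 = 0
C4: 2C, 2H → 0 − 2 = -2
C5: 2C, 1H, 1Br → 0 − 1 + 1 = 0
C6: 1C, 3H → 0 − 3 = -3
Sum = +1 + 0 + 0 − 2 + 0 − 3 = -4.

-4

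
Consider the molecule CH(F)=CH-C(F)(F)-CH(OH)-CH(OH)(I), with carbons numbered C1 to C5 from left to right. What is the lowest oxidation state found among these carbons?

-1

Assign +1 per bond to O/N/halogen, −1 per bond to H or an electropositive element, and 0 per bond to carbon. Tallying each carbon:
C1: 2C, 1H, 1F → 0 − 1 + 1 = 0
C2: 3C, 1H → 0 − 1 = -1
C3: 2C, 2F → 0 + 2 = +2
C4: 2C, 1H, 1O → 0 − 1 + 1 = 0
C5: 1C, 1H, 1O, 1I → 0 − 1 + 1 + 1 = +1
The lowest value is -1.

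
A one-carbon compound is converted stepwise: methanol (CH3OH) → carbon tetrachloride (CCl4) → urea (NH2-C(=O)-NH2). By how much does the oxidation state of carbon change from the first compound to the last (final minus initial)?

+6

Carbon oxidation states along the series — methanol: -2, carbon tetrachloride: +4, urea: +4.
Net change = +4 − (-2) = +6.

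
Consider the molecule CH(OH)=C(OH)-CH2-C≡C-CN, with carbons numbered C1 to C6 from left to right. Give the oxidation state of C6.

+3

C6 has one bond to C (0), a triple bond to N (3×+1 = +3).
Oxidation state = 0 + 3 = +3.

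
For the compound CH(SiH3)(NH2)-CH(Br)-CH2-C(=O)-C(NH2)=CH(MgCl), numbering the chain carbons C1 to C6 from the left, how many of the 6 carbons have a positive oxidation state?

2

Count +1 for every bond to an atom more electronegative than carbon and −1 for every bond to one less electronegative; C–C bonds are 0. Tallying each carbon:
C1: 1C, 1H, 1N, 1Si → 0 − 1 + 1 − 1 = -1
C2: 2C, 1H, 1Br → 0 − 1 + 1 = 0
C3: 2C, 2H → 0 − 2 = -2
C4: 2C, 2O → 0 + 2 = +2
C5: 3C, 1N → 0 + 1 = +1
C6: 2C, 1H, 1Mg → 0 − 1 − 1 = -2
2 carbons (C4, C5) meet the condition.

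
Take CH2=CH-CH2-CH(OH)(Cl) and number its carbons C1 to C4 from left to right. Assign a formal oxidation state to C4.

Bonds to more-electronegative neighbours contribute +1 each, bonds to H or metals contribute −1 each, and C–C bonds contribute 0.
C4 has one bond to C (0), one bond to O (+1), one bond to H (-1), one bond to Cl (+1).
Oxidation state = 0 + 1 − 1 + 1 = +1.

+1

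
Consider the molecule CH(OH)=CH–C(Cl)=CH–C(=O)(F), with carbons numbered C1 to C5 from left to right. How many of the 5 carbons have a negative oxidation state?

Tallying each carbon's bonds:
C1: 2C, 1H, 1O → 0 − 1 + 1 = 0
C2: 3C, 1H → 0 − 1 = -1
C3: 3C, 1Cl → 0 + 1 = +1
C4: 3C, 1H → 0 − 1 = -1
C5: 1C, 2O, 1F → 0 + 2 + 1 = +3
2 carbons (C2, C4) meet the condition.

2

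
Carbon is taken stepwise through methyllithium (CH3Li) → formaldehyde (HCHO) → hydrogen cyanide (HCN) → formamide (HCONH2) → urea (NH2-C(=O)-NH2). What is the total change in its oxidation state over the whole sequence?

Carbon oxidation states along the series — methyllithium: -4, formaldehyde: 0, hydrogen cyanide: +2, formamide: +2, urea: +4.
Net change = +4 − (-4) = +8.

+8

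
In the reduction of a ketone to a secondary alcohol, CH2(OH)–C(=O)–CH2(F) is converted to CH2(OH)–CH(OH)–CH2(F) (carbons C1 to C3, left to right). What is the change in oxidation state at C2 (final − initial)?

Before: C2 has 2 bonds to C, 2 bonds to O → oxidation state +2.
After: C2 has 2 bonds to C, 1 bond to H, 1 bond to O → oxidation state 0.
Δ = 0 − (+2) = -2, so this is a reduction at C2.

-2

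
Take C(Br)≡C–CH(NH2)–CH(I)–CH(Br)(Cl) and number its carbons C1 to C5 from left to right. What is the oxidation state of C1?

C1 has a triple bond to C (3×0 = 0), one bond to Br (+1).
Oxidation state = 0 + 1 = +1.

+1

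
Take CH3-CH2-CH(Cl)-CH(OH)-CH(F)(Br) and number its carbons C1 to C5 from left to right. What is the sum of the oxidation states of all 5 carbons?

Count +1 for every bond to an atom more electronegative than carbon and −1 for every bond to one less electronegative; C–C bonds are 0. Tallying each carbon:
C1: 1C, 3H → 0 − 3 = -3
C2: 2C, 2H → 0 − 2 = -2
C3: 2C, 1H, 1Cl → 0 − 1 + 1 = 0
C4: 2C, 1H, 1O → 0 − 1 + 1 = 0
C5: 1C, 1H, 1F, 1Br → 0 − 1 + 1 + 1 = +1
Sum = -3 − 2 + 0 + 0 + 1 = -4.

-4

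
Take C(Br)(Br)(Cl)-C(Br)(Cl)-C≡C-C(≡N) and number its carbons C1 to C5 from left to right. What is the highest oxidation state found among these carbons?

Each bond to a more electronegative atom (O, N, halogen) counts +1, each bond to a less electronegative atom (H, metal, B, Si) counts −1, and each C–C bond counts 0. Tallying each carbon:
C1: 1C, 1Cl, 2Br → 0 + 1 + 2 = +3
C2: 2C, 1Cl, 1Br → 0 + 1 + 1 = +2
C3: 4C → 0 = 0
C4: 4C → 0 = 0
C5: 1C, 3N → 0 + 3 = +3
The highest value is +3.

+3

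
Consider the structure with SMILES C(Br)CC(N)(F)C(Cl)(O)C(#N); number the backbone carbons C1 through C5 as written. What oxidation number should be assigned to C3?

+2

C3 has one bond to C (0), one bond to C (0), one bond to N (+1), one bond to F (+1).
Oxidation state = 0 + 0 + 1 + 1 = +2.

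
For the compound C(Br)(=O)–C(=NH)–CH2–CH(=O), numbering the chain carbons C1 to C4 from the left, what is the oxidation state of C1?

C1 has one bond to C (0), one bond to Br (+1), a double bond to O (2×+1 = +2).
Oxidation state = 0 + 1 + 2 = +3.

+3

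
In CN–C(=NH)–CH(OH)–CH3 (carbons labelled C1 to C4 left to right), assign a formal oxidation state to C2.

+2

C2 has one bond to C (0), one bond to C (0), a double bond to N (2×+1 = +2).
Oxidation state = 0 + 0 + 2 = +2.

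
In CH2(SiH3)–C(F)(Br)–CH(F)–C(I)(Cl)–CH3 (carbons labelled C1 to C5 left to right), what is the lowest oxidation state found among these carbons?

Each bond to a more electronegative atom (O, N, halogen) counts +1, each bond to a less electronegative atom (H, metal, B, Si) counts −1, and each C–C bond counts 0. Tallying each carbon:
C1: 1C, 2H, 1Si → 0 − 2 − 1 = -3
C2: 2C, 1F, 1Br → 0 + 1 + 1 = +2
C3: 2C, 1H, 1F → 0 − 1 + 1 = 0
C4: 2C, 1Cl, 1I → 0 + 1 + 1 = +2
C5: 1C, 3H → 0 − 3 = -3
The lowest value is -3.

-3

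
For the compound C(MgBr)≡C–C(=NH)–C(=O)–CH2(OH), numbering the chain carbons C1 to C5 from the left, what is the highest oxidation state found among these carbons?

Tallying each carbon's bonds:
C1: 3C, 1Mg → 0 − 1 = -1
C2: 4C → 0 = 0
C3: 2C, 2N → 0 + 2 = +2
C4: 2C, 2O → 0 + 2 = +2
C5: 1C, 2H, 1O → 0 − 2 + 1 = -1
The highest value is +2.

+2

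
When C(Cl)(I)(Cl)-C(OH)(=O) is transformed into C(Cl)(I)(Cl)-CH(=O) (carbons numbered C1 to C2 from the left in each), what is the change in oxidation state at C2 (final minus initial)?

-2

Before: C2 has 1 bond to C, 3 bonds to O → oxidation state +3.
After: C2 has 1 bond to C, 1 bond to H, 2 bonds to O → oxidation state +1.
Δ = +1 − (+3) = -2, so this is a reduction at C2.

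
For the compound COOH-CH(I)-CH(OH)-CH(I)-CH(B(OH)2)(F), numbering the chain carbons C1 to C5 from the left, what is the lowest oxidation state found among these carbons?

-1

Tallying each carbon's bonds:
C1: 1C, 3O → 0 + 3 = +3
C2: 2C, 1H, 1I → 0 − 1 + 1 = 0
C3: 2C, 1H, 1O → 0 − 1 + 1 = 0
C4: 2C, 1H, 1I → 0 − 1 + 1 = 0
C5: 1C, 1H, 1F, 1B → 0 − 1 + 1 − 1 = -1
The lowest value is -1.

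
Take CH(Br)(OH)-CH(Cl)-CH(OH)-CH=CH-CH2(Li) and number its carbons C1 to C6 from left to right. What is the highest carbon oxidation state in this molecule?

+1

Each bond to a more electronegative atom (O, N, halogen) counts +1, each bond to a less electronegative atom (H, metal, B, Si) counts −1, and each C–C bond counts 0. Tallying each carbon:
C1: 1C, 1H, 1O, 1Br → 0 − 1 + 1 + 1 = +1
C2: 2C, 1H, 1Cl → 0 − 1 + 1 = 0
C3: 2C, 1H, 1O → 0 − 1 + 1 = 0
C4: 3C, 1H → 0 − 1 = -1
C5: 3C, 1H → 0 − 1 = -1
C6: 1C, 2H, 1Li → 0 − 2 − 1 = -3
The highest value is +1.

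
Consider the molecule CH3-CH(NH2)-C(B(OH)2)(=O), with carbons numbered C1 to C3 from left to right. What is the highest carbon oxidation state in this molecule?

Each bond to a more electronegative atom (O, N, halogen) counts +1, each bond to a less electronegative atom (H, metal, B, Si) counts −1, and each C–C bond counts 0. Tallying each carbon:
C1: 1C, 3H → 0 − 3 = -3
C2: 2C, 1H, 1N → 0 − 1 + 1 = 0
C3: 1C, 2O, 1B → 0 + 2 − 1 = +1
The highest value is +1.

+1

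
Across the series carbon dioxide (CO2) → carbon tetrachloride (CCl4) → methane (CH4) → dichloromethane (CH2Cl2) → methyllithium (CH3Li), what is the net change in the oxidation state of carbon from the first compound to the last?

-8

Carbon oxidation states along the series — carbon dioxide: +4, carbon tetrachloride: +4, methane: -4, dichloromethane: 0, methyllithium: -4.
Net change = -4 − (+4) = -8.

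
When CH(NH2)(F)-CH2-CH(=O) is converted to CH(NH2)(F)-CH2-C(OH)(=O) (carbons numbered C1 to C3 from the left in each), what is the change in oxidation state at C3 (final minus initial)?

+2

Before: C3 has 1 bond to C, 1 bond to H, 2 bonds to O → oxidation state +1.
After: C3 has 1 bond to C, 3 bonds to O → oxidation state +3.
Δ = +3 − (+1) = +2, so this is an oxidation at C3.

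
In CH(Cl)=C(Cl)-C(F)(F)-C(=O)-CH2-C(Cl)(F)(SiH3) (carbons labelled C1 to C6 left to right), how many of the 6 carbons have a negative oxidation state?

Assign +1 per bond to O/N/halogen, −1 per bond to H or an electropositive element, and 0 per bond to carbon. Tallying each carbon:
C1: 2C, 1H, 1Cl → 0 − 1 + 1 = 0
C2: 3C, 1Cl → 0 + 1 = +1
C3: 2C, 2F → 0 + 2 = +2
C4: 2C, 2O → 0 + 2 = +2
C5: 2C, 2H → 0 − 2 = -2
C6: 1C, 1F, 1Cl, 1Si → 0 + 1 + 1 − 1 = +1
1 carbon (C5) meets the condition.

1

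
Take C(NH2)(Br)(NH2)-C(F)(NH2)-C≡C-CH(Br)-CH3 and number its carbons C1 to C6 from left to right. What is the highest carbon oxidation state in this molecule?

+3

Tallying each carbon's bonds:
C1: 1C, 2N, 1Br → 0 + 2 + 1 = +3
C2: 2C, 1N, 1F → 0 + 1 + 1 = +2
C3: 4C → 0 = 0
C4: 4C → 0 = 0
C5: 2C, 1H, 1Br → 0 − 1 + 1 = 0
C6: 1C, 3H → 0 − 3 = -3
The highest value is +3.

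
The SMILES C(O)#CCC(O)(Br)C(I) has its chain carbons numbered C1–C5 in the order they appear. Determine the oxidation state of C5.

-1

Assign +1 per bond to O/N/halogen, −1 per bond to H or an electropositive element, and 0 per bond to carbon.
C5 has one bond to C (0), one bond to H (-1), one bond to I (+1), one bond to H (-1).
Oxidation state = 0 − 1 + 1 − 1 = -1.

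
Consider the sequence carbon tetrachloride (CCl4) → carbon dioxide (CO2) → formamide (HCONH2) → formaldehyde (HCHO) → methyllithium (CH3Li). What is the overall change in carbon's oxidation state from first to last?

-8

Carbon oxidation states along the series — carbon tetrachloride: +4, carbon dioxide: +4, formamide: +2, formaldehyde: 0, methyllithium: -4.
Net change = -4 − (+4) = -8.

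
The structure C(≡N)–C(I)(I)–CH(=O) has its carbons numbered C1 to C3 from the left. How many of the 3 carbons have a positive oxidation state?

Tallying each carbon's bonds:
C1: 1C, 3N → 0 + 3 = +3
C2: 2C, 2I → 0 + 2 = +2
C3: 1C, 1H, 2O → 0 − 1 + 2 = +1
3 carbons (C1, C2, C3) meet the condition.

3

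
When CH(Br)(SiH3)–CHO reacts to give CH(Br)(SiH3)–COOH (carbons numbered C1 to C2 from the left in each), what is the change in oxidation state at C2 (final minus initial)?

+2

Before: C2 has 1 bond to C, 1 bond to H, 2 bonds to O → oxidation state +1.
After: C2 has 1 bond to C, 3 bonds to O → oxidation state +3.
Δ = +3 − (+1) = +2, so this is an oxidation at C2.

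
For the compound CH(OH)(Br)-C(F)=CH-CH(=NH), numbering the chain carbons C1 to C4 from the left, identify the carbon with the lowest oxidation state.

Tallying each carbon's bonds:
C1: 1C, 1H, 1O, 1Br → 0 − 1 + 1 + 1 = +1
C2: 3C, 1F → 0 + 1 = +1
C3: 3C, 1H → 0 − 1 = -1
C4: 1C, 1H, 2N → 0 − 1 + 2 = +1
The most reduced carbon is C3 at -1.

C3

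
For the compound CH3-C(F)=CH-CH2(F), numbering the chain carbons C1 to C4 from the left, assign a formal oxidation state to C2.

+1

Assign +1 per bond to O/N/halogen, −1 per bond to H or an electropositive element, and 0 per bond to carbon.
C2 has one bond to C (0), a double bond to C (2×0 = 0), one bond to F (+1).
Oxidation state = 0 + 0 + 1 = +1.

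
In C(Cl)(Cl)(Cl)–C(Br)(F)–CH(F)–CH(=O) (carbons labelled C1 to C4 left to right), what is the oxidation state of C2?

+2

C2 has one bond to C (0), one bond to C (0), one bond to Br (+1), one bond to F (+1).
Oxidation state = 0 + 0 + 1 + 1 = +2.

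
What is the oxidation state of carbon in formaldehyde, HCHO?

The carbon has one bond to H (-1), one bond to H (-1), a double bond to O (2×+1 = +2).
Oxidation state = -1 − 1 + 2 = 0.

0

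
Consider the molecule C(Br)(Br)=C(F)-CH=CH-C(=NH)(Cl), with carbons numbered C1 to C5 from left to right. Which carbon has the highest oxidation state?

Tallying each carbon's bonds:
C1: 2C, 2Br → 0 + 2 = +2
C2: 3C, 1F → 0 + 1 = +1
C3: 3C, 1H → 0 − 1 = -1
C4: 3C, 1H → 0 − 1 = -1
C5: 1C, 2N, 1Cl → 0 + 2 + 1 = +3
The most oxidised carbon is C5 at +3.

C5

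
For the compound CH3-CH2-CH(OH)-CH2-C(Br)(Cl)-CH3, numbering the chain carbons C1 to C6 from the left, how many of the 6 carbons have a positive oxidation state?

Assign +1 per bond to O/N/halogen, −1 per bond to H or an electropositive element, and 0 per bond to carbon. Tallying each carbon:
C1: 1C, 3H → 0 − 3 = -3
C2: 2C, 2H → 0 − 2 = -2
C3: 2C, 1H, 1O → 0 − 1 + 1 = 0
C4: 2C, 2H → 0 − 2 = -2
C5: 2C, 1Cl, 1Br → 0 + 1 + 1 = +2
C6: 1C, 3H → 0 − 3 = -3
1 carbon (C5) meets the condition.

1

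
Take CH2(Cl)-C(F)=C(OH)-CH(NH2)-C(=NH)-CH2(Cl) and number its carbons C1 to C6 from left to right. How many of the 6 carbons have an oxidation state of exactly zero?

1

Each bond to a more electronegative atom (O, N, halogen) counts +1, each bond to a less electronegative atom (H, metal, B, Si) counts −1, and each C–C bond counts 0. Tallying each carbon:
C1: 1C, 2H, 1Cl → 0 − 2 + 1 = -1
C2: 3C, 1F → 0 + 1 = +1
C3: 3C, 1O → 0 + 1 = +1
C4: 2C, 1H, 1N → 0 − 1 + 1 = 0
C5: 2C, 2N → 0 + 2 = +2
C6: 1C, 2H, 1Cl → 0 − 2 + 1 = -1
1 carbon (C4) meets the condition.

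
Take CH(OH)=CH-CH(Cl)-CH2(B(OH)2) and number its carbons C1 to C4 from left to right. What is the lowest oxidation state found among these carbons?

Bonds to more-electronegative neighbours contribute +1 each, bonds to H or metals contribute −1 each, and C–C bonds contribute 0. Tallying each carbon:
C1: 2C, 1H, 1O → 0 − 1 + 1 = 0
C2: 3C, 1H → 0 − 1 = -1
C3: 2C, 1H, 1Cl → 0 − 1 + 1 = 0
C4: 1C, 2H, 1B → 0 − 2 − 1 = -3
The lowest value is -3.

-3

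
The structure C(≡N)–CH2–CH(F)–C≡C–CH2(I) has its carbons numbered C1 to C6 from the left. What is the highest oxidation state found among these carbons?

Assign +1 per bond to O/N/halogen, −1 per bond to H or an electropositive element, and 0 per bond to carbon. Tallying each carbon:
C1: 1C, 3N → 0 + 3 = +3
C2: 2C, 2H → 0 − 2 = -2
C3: 2C, 1H, 1F → 0 − 1 + 1 = 0
C4: 4C → 0 = 0
C5: 4C → 0 = 0
C6: 1C, 2H, 1I → 0 − 2 + 1 = -1
The highest value is +3.

+3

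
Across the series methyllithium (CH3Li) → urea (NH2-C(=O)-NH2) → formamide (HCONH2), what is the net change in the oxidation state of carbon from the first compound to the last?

+6

Carbon oxidation states along the series — methyllithium: -4, urea: +4, formamide: +2.
Net change = +2 − (-4) = +6.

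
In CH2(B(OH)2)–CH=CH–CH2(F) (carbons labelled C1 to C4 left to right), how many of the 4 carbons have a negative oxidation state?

Assign +1 per bond to O/N/halogen, −1 per bond to H or an electropositive element, and 0 per bond to carbon. Tallying each carbon:
C1: 1C, 2H, 1B → 0 − 2 − 1 = -3
C2: 3C, 1H → 0 − 1 = -1
C3: 3C, 1H → 0 − 1 = -1
C4: 1C, 2H, 1F → 0 − 2 + 1 = -1
4 carbons (C1, C2, C3, C4) meet the condition.

4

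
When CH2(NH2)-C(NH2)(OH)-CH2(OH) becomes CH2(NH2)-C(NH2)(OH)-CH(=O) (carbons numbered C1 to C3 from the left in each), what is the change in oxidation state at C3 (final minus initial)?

Before: C3 has 1 bond to C, 2 bonds to H, 1 bond to O → oxidation state -1.
After: C3 has 1 bond to C, 1 bond to H, 2 bonds to O → oxidation state +1.
Δ = +1 − (-1) = +2, so this is an oxidation at C3.

+2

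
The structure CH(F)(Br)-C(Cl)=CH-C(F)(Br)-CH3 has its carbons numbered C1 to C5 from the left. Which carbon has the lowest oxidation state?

C5

Bonds to more-electronegative neighbours contribute +1 each, bonds to H or metals contribute −1 each, and C–C bonds contribute 0. Tallying each carbon:
C1: 1C, 1H, 1F, 1Br → 0 − 1 + 1 + 1 = +1
C2: 3C, 1Cl → 0 + 1 = +1
C3: 3C, 1H → 0 − 1 = -1
C4: 2C, 1F, 1Br → 0 + 1 + 1 = +2
C5: 1C, 3H → 0 − 3 = -3
The most reduced carbon is C5 at -3.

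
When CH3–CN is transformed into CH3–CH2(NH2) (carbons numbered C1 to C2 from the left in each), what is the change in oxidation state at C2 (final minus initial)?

Before: C2 has 1 bond to C, 3 bonds to N → oxidation state +3.
After: C2 has 1 bond to C, 2 bonds to H, 1 bond to N → oxidation state -1.
Δ = -1 − (+3) = -4, so this is a reduction at C2.

-4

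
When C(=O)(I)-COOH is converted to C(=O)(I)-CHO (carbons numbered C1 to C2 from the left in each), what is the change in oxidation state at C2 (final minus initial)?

Before: C2 has 1 bond to C, 3 bonds to O → oxidation state +3.
After: C2 has 1 bond to C, 1 bond to H, 2 bonds to O → oxidation state +1.
Δ = +1 − (+3) = -2, so this is a reduction at C2.

-2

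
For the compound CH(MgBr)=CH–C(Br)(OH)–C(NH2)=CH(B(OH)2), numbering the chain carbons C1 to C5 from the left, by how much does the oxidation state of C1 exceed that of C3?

C1: 2C, 1H, 1Mg → 0 − 1 − 1 = -2
C3: 2C, 1O, 1Br → 0 + 1 + 1 = +2
Difference: -2 − (+2) = -4.

-4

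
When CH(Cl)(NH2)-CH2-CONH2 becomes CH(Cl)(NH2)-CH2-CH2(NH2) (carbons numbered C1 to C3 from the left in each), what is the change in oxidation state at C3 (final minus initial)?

-4

Before: C3 has 1 bond to C, 2 bonds to O, 1 bond to N → oxidation state +3.
After: C3 has 1 bond to C, 2 bonds to H, 1 bond to N → oxidation state -1.
Δ = -1 − (+3) = -4, so this is a reduction at C3.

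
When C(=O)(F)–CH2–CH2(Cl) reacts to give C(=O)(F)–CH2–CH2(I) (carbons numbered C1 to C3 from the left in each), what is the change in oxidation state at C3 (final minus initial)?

Before: C3 has 1 bond to C, 2 bonds to H, 1 bond to Cl → oxidation state -1.
After: C3 has 1 bond to C, 2 bonds to H, 1 bond to I → oxidation state -1.
Δ = -1 − (-1) = 0, so no net redox change at C3.

0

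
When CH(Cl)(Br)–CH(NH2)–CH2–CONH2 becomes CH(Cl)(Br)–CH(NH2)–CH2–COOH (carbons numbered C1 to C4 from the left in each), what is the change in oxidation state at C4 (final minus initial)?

Before: C4 has 1 bond to C, 2 bonds to O, 1 bond to N → oxidation state +3.
After: C4 has 1 bond to C, 3 bonds to O → oxidation state +3.
Δ = +3 − (+3) = 0, so no net redox change at C4.

0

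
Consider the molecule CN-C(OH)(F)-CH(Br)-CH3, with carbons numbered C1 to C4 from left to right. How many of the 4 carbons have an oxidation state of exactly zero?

Each bond to a more electronegative atom (O, N, halogen) counts +1, each bond to a less electronegative atom (H, metal, B, Si) counts −1, and each C–C bond counts 0. Tallying each carbon:
C1: 1C, 3N → 0 + 3 = +3
C2: 2C, 1O, 1F → 0 + 1 + 1 = +2
C3: 2C, 1H, 1Br → 0 − 1 + 1 = 0
C4: 1C, 3H → 0 − 3 = -3
1 carbon (C3) meets the condition.

1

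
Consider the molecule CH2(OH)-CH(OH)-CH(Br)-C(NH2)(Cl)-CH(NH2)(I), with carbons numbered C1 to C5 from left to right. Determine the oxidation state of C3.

0

Bonds to more-electronegative neighbours contribute +1 each, bonds to H or metals contribute −1 each, and C–C bonds contribute 0.
C3 has one bond to C (0), one bond to C (0), one bond to H (-1), one bond to Br (+1).
Oxidation state = 0 + 0 − 1 + 1 = 0.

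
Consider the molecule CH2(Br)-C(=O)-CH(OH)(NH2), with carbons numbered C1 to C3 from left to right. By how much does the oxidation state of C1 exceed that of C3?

-2

C1: 1C, 2H, 1Br → 0 − 2 + 1 = -1
C3: 1C, 1H, 1O, 1N → 0 − 1 + 1 + 1 = +1
Difference: -1 − (+1) = -2.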